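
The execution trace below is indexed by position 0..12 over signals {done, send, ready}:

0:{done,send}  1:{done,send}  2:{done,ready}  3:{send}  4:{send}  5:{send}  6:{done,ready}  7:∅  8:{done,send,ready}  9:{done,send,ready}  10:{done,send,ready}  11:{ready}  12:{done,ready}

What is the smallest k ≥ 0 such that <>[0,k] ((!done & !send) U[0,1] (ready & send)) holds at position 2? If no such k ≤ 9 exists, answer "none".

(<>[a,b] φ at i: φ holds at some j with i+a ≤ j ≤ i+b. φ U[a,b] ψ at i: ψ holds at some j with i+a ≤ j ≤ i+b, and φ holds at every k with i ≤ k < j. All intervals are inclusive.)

Scan j = 2,3,… for ((!done & !send) U[0,1] (ready & send)):
  j=2: fails
  j=3: fails
  j=4: fails
  j=5: fails
  j=6: fails
  j=7: holds
First hit at j=7, so smallest k = 7-2 = 5.

5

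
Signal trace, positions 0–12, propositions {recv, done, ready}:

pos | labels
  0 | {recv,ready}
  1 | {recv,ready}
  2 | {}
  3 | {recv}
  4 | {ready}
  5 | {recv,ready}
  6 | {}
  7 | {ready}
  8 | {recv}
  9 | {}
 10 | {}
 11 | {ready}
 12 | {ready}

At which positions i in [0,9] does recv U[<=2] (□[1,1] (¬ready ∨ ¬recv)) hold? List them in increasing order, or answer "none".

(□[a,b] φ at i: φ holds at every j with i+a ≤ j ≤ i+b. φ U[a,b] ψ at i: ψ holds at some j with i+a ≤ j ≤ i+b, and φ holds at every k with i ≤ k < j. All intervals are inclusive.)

Evaluate at each i in [0,9]:
  i=0: ✓ (rhs at j=1; lhs holds on [0,0])
  i=1: ✓ (rhs at j=1)
  i=2: ✓ (rhs at j=2)
  i=3: ✓ (rhs at j=3)
  i=4: ✗ (lhs fails at k=4 before rhs at j=5)
  i=5: ✓ (rhs at j=5)
  i=6: ✓ (rhs at j=6)
  i=7: ✓ (rhs at j=7)
  i=8: ✓ (rhs at j=8)
  i=9: ✓ (rhs at j=9)

0, 1, 2, 3, 5, 6, 7, 8, 9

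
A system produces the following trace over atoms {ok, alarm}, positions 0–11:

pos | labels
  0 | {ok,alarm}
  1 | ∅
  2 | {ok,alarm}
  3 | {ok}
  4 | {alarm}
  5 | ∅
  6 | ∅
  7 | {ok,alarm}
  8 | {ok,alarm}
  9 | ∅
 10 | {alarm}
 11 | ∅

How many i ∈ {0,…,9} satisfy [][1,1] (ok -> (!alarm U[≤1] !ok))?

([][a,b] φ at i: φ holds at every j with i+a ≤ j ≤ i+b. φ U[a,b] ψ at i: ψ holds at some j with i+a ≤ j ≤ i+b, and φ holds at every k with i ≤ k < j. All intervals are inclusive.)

7

Evaluate at each i in [0,9]:
  i=0: ✓ (all of [1,1])
  i=1: ✗ (fails at j=2)
  i=2: ✓ (all of [3,3])
  i=3: ✓ (all of [4,4])
  i=4: ✓ (all of [5,5])
  i=5: ✓ (all of [6,6])
  i=6: ✗ (fails at j=7)
  i=7: ✗ (fails at j=8)
  i=8: ✓ (all of [9,9])
  i=9: ✓ (all of [10,10])
Positions where it holds: {0, 2, 3, 4, 5, 8, 9} → 7.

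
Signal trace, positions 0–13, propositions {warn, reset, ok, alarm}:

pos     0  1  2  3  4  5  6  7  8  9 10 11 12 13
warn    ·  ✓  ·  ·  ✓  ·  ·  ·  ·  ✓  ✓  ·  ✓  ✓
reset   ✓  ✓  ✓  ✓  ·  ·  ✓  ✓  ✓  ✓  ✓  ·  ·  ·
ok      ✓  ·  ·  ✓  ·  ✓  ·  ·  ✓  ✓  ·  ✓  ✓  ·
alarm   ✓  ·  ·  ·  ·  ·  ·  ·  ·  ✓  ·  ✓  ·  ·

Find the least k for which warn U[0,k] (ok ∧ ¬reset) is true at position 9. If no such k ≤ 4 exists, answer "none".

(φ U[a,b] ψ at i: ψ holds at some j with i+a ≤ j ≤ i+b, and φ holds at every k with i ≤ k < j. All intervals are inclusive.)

Need earliest j ≥ 9 with (ok ∧ ¬reset), and warn at every k in [9,j-1].
  j=9: rhs fails.
  j=10: rhs fails.
  j=11: rhs holds; lhs holds on [9,10]. k = 2.

2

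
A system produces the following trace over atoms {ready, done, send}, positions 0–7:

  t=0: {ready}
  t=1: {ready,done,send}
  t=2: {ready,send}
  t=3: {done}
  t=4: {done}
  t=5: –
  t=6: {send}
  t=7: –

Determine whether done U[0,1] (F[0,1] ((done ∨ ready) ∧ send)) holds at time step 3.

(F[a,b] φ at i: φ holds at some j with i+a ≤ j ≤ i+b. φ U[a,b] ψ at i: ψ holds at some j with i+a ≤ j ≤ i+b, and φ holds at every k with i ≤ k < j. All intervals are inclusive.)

No

Need some j in [3,4] with F[0,1] ((done ∨ ready) ∧ send), and done at every k in [3,j-1].
  j=3: F[0,1] ((done ∨ ready) ∧ send) — fails (none in [3,4]).
  j=4: F[0,1] ((done ∨ ready) ∧ send) — fails (none in [4,5]).
No j in the window works → until fails.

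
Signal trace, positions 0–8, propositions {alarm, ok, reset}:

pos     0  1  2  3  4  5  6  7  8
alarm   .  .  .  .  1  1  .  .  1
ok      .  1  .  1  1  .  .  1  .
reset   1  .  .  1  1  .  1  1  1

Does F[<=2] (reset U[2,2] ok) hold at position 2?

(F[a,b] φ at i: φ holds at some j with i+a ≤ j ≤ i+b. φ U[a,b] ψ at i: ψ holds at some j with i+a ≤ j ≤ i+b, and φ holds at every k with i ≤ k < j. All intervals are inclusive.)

Check (reset U[2,2] ok) at each j in [2,4]:
  j=2: fails
  j=3: fails
  j=4: fails
No position in the window satisfies it → formula fails.

No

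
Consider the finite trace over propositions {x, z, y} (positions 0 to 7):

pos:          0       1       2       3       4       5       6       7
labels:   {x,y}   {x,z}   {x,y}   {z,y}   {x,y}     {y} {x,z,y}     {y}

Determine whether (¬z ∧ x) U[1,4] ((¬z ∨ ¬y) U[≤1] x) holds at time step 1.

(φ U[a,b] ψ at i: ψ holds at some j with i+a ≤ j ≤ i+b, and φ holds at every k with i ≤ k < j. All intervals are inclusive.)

False

Need some j in [2,5] with ((¬z ∨ ¬y) U[≤1] x), and (¬z ∧ x) at every k in [1,j-1].
  j=2: ((¬z ∨ ¬y) U[≤1] x) holds, but (¬z ∧ x) fails at k=1 → not this j.
  j=3: ((¬z ∨ ¬y) U[≤1] x) — fails.
  j=4: ((¬z ∨ ¬y) U[≤1] x) holds, but (¬z ∧ x) fails at k=1 → not this j.
  j=5: ((¬z ∨ ¬y) U[≤1] x) holds, but (¬z ∧ x) fails at k=1 → not this j.
No j in the window works → until fails.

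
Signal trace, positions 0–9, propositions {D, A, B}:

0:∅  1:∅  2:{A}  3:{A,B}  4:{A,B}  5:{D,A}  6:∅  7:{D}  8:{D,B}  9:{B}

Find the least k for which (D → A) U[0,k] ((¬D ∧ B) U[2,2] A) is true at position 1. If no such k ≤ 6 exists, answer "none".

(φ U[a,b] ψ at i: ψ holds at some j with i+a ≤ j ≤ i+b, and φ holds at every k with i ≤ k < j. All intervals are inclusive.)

2

Need earliest j ≥ 1 with ((¬D ∧ B) U[2,2] A), and (D → A) at every k in [1,j-1].
  j=1: rhs fails.
  j=2: rhs fails.
  j=3: rhs holds; lhs holds on [1,2]. k = 2.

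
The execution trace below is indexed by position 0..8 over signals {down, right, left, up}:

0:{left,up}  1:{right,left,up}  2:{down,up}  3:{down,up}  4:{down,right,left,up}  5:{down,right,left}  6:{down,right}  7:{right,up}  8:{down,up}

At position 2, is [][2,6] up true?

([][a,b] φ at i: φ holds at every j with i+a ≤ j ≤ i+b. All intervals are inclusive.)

Check up at every j in [4,8]:
  j=4: true
  j=5: false
  j=6: false
  j=7: true
  j=8: true
Fails at j=5 → formula fails.

No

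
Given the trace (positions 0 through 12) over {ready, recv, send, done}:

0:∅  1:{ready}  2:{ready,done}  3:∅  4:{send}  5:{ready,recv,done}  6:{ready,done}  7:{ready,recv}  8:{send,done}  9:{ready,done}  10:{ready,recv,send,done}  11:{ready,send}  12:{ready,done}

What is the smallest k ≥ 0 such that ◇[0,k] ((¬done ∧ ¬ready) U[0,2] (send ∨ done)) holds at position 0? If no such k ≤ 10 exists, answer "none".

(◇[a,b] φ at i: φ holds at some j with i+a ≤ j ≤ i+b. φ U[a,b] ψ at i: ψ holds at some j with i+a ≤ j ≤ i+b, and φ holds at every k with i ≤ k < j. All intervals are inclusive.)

2

Scan j = 0,1,… for ((¬done ∧ ¬ready) U[0,2] (send ∨ done)):
  j=0: fails
  j=1: fails
  j=2: holds
First hit at j=2, so smallest k = 2-0 = 2.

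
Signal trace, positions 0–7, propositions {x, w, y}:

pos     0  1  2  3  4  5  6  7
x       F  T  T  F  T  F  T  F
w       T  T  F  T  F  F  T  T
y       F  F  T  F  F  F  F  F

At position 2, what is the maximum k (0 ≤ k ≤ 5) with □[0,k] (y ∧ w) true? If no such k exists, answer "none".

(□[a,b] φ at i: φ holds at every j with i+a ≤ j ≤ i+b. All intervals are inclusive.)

(y ∧ w) must hold from j=2 onward; find where it first fails.
  j=2: fails → no k works.

none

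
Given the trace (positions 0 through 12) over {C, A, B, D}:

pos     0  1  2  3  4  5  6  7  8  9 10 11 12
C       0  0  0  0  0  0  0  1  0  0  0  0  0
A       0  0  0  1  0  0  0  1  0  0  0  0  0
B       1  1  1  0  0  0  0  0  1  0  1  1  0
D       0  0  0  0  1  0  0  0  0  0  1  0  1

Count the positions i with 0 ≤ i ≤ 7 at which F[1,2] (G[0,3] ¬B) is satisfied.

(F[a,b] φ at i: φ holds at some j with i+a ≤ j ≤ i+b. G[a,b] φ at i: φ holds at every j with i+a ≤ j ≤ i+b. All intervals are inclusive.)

Evaluate at each i in [0,7]:
  i=0: ✗ (none in [1,2])
  i=1: ✓ (witness j=3)
  i=2: ✓ (witness j=3)
  i=3: ✓ (witness j=4)
  i=4: ✗ (none in [5,6])
  i=5: ✗ (none in [6,7])
  i=6: ✗ (none in [7,8])
  i=7: ✗ (none in [8,9])
Positions where it holds: {1, 2, 3} → 3.

3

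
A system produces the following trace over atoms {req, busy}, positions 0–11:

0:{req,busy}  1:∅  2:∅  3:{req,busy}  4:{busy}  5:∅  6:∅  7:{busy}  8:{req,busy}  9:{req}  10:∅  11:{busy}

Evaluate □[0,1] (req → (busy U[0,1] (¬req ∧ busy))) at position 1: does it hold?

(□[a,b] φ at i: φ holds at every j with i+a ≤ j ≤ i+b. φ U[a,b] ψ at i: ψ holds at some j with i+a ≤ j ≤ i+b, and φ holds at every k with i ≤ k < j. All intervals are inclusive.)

Yes

Check (req → (busy U[0,1] (¬req ∧ busy))) at every j in [1,2]:
  j=1: antecedent false → ✓
  j=2: antecedent false → ✓
All positions satisfy it → formula holds.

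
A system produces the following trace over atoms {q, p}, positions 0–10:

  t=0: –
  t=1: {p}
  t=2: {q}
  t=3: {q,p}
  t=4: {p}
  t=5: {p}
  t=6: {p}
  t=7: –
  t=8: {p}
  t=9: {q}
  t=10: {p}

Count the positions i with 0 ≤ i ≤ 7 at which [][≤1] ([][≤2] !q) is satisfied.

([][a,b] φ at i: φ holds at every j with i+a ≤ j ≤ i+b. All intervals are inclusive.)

Evaluate at each i in [0,7]:
  i=0: ✗ (fails at j=0)
  i=1: ✗ (fails at j=1)
  i=2: ✗ (fails at j=2)
  i=3: ✗ (fails at j=3)
  i=4: ✓ (all of [4,5])
  i=5: ✓ (all of [5,6])
  i=6: ✗ (fails at j=7)
  i=7: ✗ (fails at j=7)
Positions where it holds: {4, 5} → 2.

2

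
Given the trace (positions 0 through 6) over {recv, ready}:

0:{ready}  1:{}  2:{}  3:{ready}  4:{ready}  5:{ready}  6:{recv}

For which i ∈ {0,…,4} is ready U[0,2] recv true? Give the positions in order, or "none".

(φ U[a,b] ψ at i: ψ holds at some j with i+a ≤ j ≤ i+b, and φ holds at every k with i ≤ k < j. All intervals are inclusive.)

4

Evaluate at each i in [0,4]:
  i=0: ✗ (no rhs in [0,2])
  i=1: ✗ (no rhs in [1,3])
  i=2: ✗ (no rhs in [2,4])
  i=3: ✗ (no rhs in [3,5])
  i=4: ✓ (rhs at j=6; lhs holds on [4,5])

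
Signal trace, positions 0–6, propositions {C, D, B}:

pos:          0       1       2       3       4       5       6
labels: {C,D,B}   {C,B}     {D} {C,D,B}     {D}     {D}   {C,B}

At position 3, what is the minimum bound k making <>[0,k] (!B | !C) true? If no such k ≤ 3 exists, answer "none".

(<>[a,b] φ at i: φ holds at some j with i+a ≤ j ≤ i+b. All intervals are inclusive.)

Scan j = 3,4,… for (!B | !C):
  j=3: fails
  j=4: holds
First hit at j=4, so smallest k = 4-3 = 1.

1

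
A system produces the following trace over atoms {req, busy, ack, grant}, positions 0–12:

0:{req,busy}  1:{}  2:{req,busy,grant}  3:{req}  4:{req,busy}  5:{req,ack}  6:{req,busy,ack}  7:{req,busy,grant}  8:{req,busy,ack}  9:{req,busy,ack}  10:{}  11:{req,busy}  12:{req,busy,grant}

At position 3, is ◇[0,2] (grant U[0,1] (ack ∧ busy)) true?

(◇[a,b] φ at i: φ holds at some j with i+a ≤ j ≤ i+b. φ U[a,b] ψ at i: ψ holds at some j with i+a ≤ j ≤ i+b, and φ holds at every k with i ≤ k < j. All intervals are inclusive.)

Check (grant U[0,1] (ack ∧ busy)) at each j in [3,5]:
  j=3: fails
  j=4: fails
  j=5: fails
No position in the window satisfies it → formula fails.

No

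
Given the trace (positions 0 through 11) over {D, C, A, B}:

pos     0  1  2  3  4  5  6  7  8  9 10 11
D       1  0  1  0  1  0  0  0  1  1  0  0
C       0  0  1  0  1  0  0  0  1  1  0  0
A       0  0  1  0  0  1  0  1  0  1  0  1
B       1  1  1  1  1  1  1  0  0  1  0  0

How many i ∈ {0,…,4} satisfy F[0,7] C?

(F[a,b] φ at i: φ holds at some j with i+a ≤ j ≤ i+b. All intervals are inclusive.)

Evaluate at each i in [0,4]:
  i=0: ✓ (witness j=2)
  i=1: ✓ (witness j=2)
  i=2: ✓ (witness j=2)
  i=3: ✓ (witness j=4)
  i=4: ✓ (witness j=4)
Positions where it holds: {0, 1, 2, 3, 4} → 5.

5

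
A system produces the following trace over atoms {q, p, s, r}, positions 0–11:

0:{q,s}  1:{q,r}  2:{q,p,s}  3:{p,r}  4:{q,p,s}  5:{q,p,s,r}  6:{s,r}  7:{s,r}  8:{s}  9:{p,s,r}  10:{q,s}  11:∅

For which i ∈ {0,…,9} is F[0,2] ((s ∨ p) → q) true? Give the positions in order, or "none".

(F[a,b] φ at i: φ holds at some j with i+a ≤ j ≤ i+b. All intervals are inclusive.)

0, 1, 2, 3, 4, 5, 8, 9

Evaluate at each i in [0,9]:
  i=0: ✓ (witness j=0)
  i=1: ✓ (witness j=1)
  i=2: ✓ (witness j=2)
  i=3: ✓ (witness j=4)
  i=4: ✓ (witness j=4)
  i=5: ✓ (witness j=5)
  i=6: ✗ (none in [6,8])
  i=7: ✗ (none in [7,9])
  i=8: ✓ (witness j=10)
  i=9: ✓ (witness j=10)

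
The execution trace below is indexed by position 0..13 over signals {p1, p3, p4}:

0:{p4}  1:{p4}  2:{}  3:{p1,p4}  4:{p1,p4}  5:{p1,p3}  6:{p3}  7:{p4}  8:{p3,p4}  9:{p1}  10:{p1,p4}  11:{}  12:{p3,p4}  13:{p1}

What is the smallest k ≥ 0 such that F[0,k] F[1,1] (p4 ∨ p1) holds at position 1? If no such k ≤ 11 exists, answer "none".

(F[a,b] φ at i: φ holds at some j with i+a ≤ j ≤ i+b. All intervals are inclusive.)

1

Scan j = 1,2,… for F[1,1] (p4 ∨ p1):
  j=1: fails
  j=2: holds
First hit at j=2, so smallest k = 2-1 = 1.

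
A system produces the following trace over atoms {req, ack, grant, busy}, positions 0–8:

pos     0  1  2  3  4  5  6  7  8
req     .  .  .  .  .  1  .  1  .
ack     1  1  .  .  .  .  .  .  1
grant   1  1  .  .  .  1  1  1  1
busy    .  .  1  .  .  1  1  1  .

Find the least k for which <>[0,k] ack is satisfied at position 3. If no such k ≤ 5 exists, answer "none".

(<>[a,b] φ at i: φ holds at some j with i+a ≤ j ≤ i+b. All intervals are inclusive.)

5

Scan j = 3,4,… for ack:
  j=3: fails
  j=4: fails
  j=5: fails
  j=6: fails
  j=7: fails
  j=8: holds
First hit at j=8, so smallest k = 8-3 = 5.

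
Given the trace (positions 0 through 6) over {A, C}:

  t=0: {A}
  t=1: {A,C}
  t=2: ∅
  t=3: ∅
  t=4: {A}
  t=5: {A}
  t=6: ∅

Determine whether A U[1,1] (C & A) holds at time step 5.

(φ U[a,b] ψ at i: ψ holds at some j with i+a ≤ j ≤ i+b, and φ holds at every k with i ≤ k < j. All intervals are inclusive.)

Need some j in [6,6] with (C & A), and A at every k in [5,j-1].
  j=6: (C & A) false.
No j in the window works → until fails.

Does not hold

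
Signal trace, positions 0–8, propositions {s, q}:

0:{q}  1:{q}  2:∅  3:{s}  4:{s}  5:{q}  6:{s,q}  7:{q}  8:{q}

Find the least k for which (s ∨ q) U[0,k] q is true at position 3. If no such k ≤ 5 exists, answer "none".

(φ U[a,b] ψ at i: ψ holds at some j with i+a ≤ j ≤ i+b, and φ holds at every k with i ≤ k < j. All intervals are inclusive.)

2

Need earliest j ≥ 3 with q, and (s ∨ q) at every k in [3,j-1].
  j=3: rhs fails.
  j=4: rhs fails.
  j=5: rhs holds; lhs holds on [3,4]. k = 2.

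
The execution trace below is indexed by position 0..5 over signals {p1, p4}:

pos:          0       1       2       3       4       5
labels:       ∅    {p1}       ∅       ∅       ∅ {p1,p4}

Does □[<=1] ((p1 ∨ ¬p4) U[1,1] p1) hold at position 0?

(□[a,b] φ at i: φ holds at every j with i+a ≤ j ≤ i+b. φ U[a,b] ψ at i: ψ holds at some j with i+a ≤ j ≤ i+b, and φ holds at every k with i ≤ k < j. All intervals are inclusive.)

Does not hold

Check ((p1 ∨ ¬p4) U[1,1] p1) at every j in [0,1]:
  j=0: holds
  j=1: fails
Fails at j=1 → formula fails.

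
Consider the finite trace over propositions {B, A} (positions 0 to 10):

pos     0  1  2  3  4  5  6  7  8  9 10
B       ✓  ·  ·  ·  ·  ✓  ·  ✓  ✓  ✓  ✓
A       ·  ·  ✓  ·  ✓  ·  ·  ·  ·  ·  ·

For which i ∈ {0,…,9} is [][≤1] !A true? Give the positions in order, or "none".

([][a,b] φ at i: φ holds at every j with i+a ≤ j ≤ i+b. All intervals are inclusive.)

0, 5, 6, 7, 8, 9

Evaluate at each i in [0,9]:
  i=0: ✓ (all of [0,1])
  i=1: ✗ (fails at j=2)
  i=2: ✗ (fails at j=2)
  i=3: ✗ (fails at j=4)
  i=4: ✗ (fails at j=4)
  i=5: ✓ (all of [5,6])
  i=6: ✓ (all of [6,7])
  i=7: ✓ (all of [7,8])
  i=8: ✓ (all of [8,9])
  i=9: ✓ (all of [9,10])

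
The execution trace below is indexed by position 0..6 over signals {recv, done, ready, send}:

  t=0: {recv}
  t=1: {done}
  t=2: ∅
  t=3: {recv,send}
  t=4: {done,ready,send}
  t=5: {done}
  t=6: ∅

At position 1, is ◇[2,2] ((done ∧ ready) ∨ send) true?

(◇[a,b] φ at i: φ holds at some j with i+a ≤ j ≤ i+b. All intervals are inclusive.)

Check ((done ∧ ready) ∨ send) at each j in [3,3]:
  j=3: true
Found at j=3 → formula holds.

Yes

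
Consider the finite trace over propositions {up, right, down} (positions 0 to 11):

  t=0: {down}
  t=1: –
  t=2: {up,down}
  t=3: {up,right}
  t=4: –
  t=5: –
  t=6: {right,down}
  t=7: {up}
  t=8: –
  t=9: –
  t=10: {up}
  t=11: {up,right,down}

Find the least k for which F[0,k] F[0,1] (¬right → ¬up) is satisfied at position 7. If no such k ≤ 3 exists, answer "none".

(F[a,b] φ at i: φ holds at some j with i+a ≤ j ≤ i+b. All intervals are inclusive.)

Scan j = 7,8,… for F[0,1] (¬right → ¬up):
  j=7: holds
First hit at j=7, so smallest k = 7-7 = 0.

0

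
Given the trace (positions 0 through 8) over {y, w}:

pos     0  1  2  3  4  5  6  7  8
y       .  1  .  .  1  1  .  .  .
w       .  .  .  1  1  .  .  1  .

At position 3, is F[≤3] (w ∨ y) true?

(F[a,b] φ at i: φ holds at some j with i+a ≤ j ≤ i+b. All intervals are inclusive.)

Holds

Check (w ∨ y) at each j in [3,6]:
  j=3: true
  j=4: true
  j=5: true
  j=6: false
Found at j=3 → formula holds.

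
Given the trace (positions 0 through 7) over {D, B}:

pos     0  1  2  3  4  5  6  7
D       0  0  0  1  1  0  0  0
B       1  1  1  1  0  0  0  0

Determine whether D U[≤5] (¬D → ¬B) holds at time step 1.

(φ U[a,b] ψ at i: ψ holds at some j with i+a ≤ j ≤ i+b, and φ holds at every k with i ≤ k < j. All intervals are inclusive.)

False

Need some j in [1,6] with (¬D → ¬B), and D at every k in [1,j-1].
  j=1: (¬D → ¬B) false.
  j=2: (¬D → ¬B) false.
  j=3: (¬D → ¬B) holds, but D fails at k=1 → not this j.
  j=4: (¬D → ¬B) holds, but D fails at k=1 → not this j.
  j=5: (¬D → ¬B) holds, but D fails at k=1 → not this j.
  j=6: (¬D → ¬B) holds, but D fails at k=1 → not this j.
No j in the window works → until fails.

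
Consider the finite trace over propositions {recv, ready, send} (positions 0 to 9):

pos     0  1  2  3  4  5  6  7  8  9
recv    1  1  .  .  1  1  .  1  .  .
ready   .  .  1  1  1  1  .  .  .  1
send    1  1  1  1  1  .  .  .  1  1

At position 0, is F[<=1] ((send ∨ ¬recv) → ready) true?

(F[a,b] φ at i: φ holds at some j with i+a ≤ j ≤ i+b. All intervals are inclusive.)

Check ((send ∨ ¬recv) → ready) at each j in [0,1]:
  j=0: false
  j=1: false
No position in the window satisfies it → formula fails.

No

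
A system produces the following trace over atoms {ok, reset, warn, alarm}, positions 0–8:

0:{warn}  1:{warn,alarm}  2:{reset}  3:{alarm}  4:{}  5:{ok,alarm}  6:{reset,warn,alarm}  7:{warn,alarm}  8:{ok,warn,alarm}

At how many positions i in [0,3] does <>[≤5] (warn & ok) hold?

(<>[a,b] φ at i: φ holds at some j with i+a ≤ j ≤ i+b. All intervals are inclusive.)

Evaluate at each i in [0,3]:
  i=0: ✗ (none in [0,5])
  i=1: ✗ (none in [1,6])
  i=2: ✗ (none in [2,7])
  i=3: ✓ (witness j=8)
Positions where it holds: {3} → 1.

1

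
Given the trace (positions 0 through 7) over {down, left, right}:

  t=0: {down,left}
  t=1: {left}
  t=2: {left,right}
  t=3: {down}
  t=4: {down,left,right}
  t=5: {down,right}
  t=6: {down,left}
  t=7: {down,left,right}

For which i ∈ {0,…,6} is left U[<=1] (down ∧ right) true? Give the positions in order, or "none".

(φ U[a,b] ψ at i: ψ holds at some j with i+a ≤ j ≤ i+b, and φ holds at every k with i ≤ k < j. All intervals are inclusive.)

4, 5, 6

Evaluate at each i in [0,6]:
  i=0: ✗ (no rhs in [0,1])
  i=1: ✗ (no rhs in [1,2])
  i=2: ✗ (no rhs in [2,3])
  i=3: ✗ (lhs fails at k=3 before rhs at j=4)
  i=4: ✓ (rhs at j=4)
  i=5: ✓ (rhs at j=5)
  i=6: ✓ (rhs at j=7; lhs holds on [6,6])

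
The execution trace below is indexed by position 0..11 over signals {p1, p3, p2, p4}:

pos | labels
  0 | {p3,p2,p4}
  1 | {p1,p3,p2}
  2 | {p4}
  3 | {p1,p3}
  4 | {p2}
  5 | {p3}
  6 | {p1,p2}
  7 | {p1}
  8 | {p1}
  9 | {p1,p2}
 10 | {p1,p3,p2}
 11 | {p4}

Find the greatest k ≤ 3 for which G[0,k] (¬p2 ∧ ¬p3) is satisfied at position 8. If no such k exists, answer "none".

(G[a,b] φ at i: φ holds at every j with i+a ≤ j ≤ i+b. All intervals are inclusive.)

0

(¬p2 ∧ ¬p3) must hold from j=8 onward; find where it first fails.
  j=8: holds
  j=9: fails
Holds on [8,8], so largest k = 0.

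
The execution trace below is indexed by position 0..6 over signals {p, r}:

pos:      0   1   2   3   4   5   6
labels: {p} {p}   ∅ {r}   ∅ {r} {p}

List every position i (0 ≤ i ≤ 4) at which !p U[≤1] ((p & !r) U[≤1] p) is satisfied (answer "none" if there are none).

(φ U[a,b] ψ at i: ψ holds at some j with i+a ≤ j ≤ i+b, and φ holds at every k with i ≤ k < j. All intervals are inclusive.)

Evaluate at each i in [0,4]:
  i=0: ✓ (rhs at j=0)
  i=1: ✓ (rhs at j=1)
  i=2: ✗ (no rhs in [2,3])
  i=3: ✗ (no rhs in [3,4])
  i=4: ✗ (no rhs in [4,5])

0, 1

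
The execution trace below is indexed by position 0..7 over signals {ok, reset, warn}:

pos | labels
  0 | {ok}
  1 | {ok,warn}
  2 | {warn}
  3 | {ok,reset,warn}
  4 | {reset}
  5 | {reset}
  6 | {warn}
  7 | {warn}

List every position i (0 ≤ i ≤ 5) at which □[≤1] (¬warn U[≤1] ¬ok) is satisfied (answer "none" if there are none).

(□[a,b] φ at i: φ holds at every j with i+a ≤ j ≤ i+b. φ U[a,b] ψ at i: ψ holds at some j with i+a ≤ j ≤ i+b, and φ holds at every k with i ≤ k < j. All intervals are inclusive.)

4, 5

Evaluate at each i in [0,5]:
  i=0: ✗ (fails at j=0)
  i=1: ✗ (fails at j=1)
  i=2: ✗ (fails at j=3)
  i=3: ✗ (fails at j=3)
  i=4: ✓ (all of [4,5])
  i=5: ✓ (all of [5,6])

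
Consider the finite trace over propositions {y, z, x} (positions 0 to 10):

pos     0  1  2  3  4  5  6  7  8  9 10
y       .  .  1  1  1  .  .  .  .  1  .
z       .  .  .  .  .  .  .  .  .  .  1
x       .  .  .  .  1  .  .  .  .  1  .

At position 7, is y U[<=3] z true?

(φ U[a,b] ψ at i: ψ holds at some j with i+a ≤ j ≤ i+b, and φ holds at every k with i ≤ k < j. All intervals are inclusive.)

Need some j in [7,10] with z, and y at every k in [7,j-1].
  j=7: z false.
  j=8: z false.
  j=9: z false.
  j=10: z holds, but y fails at k=7 → not this j.
No j in the window works → until fails.

Does not hold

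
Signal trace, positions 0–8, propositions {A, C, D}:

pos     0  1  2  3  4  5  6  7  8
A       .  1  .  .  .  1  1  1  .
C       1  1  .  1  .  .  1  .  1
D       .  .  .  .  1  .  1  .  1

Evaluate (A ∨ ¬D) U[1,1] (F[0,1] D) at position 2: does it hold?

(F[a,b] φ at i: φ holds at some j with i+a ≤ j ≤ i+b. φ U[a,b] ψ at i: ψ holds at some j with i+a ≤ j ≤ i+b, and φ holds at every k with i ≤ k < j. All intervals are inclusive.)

Yes

Need some j in [3,3] with F[0,1] D, and (A ∨ ¬D) at every k in [2,j-1].
  j=3: F[0,1] D holds; (A ∨ ¬D) holds at every k in [2,2] → satisfied.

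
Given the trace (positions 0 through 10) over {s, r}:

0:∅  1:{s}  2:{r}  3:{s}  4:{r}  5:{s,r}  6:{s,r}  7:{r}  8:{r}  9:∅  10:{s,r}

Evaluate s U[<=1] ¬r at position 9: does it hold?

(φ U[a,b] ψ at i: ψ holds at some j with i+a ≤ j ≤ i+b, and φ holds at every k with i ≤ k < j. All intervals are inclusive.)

True

Need some j in [9,10] with ¬r, and s at every k in [9,j-1].
  j=9: ¬r holds; no prefix to check → satisfied.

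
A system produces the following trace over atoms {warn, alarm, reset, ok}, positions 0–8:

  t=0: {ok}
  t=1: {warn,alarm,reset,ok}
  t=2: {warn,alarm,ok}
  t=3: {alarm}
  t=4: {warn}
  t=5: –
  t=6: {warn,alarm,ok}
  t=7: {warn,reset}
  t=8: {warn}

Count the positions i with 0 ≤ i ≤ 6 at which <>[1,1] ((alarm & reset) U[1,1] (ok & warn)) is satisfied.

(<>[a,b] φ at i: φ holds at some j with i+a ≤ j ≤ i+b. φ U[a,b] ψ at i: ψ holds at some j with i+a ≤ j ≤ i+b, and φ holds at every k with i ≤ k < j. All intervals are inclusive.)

Evaluate at each i in [0,6]:
  i=0: ✓ (witness j=1)
  i=1: ✗ (none in [2,2])
  i=2: ✗ (none in [3,3])
  i=3: ✗ (none in [4,4])
  i=4: ✗ (none in [5,5])
  i=5: ✗ (none in [6,6])
  i=6: ✗ (none in [7,7])
Positions where it holds: {0} → 1.

1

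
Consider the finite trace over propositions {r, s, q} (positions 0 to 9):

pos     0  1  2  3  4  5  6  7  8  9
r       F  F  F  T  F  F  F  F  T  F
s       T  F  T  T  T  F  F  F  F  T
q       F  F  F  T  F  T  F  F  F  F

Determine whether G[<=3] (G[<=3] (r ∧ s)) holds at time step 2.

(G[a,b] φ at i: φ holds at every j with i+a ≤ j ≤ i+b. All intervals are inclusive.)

Check G[<=3] (r ∧ s) at every j in [2,5]:
  j=2: fails at 2
  j=3: fails at 4
  j=4: fails at 4
  j=5: fails at 5
Fails at j=2 → formula fails.

False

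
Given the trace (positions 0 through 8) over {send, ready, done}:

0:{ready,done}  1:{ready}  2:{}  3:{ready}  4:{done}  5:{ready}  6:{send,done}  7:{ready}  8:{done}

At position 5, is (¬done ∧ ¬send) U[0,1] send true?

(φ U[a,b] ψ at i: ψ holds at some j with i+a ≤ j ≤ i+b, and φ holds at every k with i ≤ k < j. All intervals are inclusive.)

True

Need some j in [5,6] with send, and (¬done ∧ ¬send) at every k in [5,j-1].
  j=5: send false.
  j=6: send holds; (¬done ∧ ¬send) holds at every k in [5,5] → satisfied.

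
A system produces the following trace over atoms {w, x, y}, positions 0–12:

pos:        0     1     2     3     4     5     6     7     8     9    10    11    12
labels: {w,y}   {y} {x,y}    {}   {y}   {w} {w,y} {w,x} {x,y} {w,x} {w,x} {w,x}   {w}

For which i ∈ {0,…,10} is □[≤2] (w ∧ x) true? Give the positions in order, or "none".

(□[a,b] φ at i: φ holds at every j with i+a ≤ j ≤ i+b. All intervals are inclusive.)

9

Evaluate at each i in [0,10]:
  i=0: ✗ (fails at j=0)
  i=1: ✗ (fails at j=1)
  i=2: ✗ (fails at j=2)
  i=3: ✗ (fails at j=3)
  i=4: ✗ (fails at j=4)
  i=5: ✗ (fails at j=5)
  i=6: ✗ (fails at j=6)
  i=7: ✗ (fails at j=8)
  i=8: ✗ (fails at j=8)
  i=9: ✓ (all of [9,11])
  i=10: ✗ (fails at j=12)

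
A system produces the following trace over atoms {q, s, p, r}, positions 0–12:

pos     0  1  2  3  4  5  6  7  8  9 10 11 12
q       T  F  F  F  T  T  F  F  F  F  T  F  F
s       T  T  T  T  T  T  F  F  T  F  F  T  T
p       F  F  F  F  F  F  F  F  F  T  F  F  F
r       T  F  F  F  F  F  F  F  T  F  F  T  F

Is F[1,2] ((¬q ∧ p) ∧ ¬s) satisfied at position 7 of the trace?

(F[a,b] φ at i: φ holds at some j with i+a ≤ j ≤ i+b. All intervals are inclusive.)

Check ((¬q ∧ p) ∧ ¬s) at each j in [8,9]:
  j=8: false
  j=9: true
Found at j=9 → formula holds.

True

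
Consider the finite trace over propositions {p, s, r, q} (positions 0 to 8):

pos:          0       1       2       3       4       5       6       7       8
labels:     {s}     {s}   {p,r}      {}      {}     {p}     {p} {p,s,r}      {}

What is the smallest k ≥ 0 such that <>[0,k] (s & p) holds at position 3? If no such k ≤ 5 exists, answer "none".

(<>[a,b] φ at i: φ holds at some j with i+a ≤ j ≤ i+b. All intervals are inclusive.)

Scan j = 3,4,… for (s & p):
  j=3: fails
  j=4: fails
  j=5: fails
  j=6: fails
  j=7: holds
First hit at j=7, so smallest k = 7-3 = 4.

4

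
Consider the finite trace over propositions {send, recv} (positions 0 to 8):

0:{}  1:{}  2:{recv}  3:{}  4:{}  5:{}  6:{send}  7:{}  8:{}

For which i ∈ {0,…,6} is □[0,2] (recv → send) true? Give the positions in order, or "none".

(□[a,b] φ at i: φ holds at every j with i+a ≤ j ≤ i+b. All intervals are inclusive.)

3, 4, 5, 6

Evaluate at each i in [0,6]:
  i=0: ✗ (fails at j=2)
  i=1: ✗ (fails at j=2)
  i=2: ✗ (fails at j=2)
  i=3: ✓ (all of [3,5])
  i=4: ✓ (all of [4,6])
  i=5: ✓ (all of [5,7])
  i=6: ✓ (all of [6,8])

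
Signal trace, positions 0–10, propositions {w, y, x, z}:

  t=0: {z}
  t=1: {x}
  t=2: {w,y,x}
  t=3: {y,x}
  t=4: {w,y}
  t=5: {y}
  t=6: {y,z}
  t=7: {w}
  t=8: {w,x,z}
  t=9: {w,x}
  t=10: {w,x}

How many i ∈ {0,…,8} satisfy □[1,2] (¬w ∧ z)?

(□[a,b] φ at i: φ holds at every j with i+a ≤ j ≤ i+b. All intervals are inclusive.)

0

Evaluate at each i in [0,8]:
  i=0: ✗ (fails at j=1)
  i=1: ✗ (fails at j=2)
  i=2: ✗ (fails at j=3)
  i=3: ✗ (fails at j=4)
  i=4: ✗ (fails at j=5)
  i=5: ✗ (fails at j=7)
  i=6: ✗ (fails at j=7)
  i=7: ✗ (fails at j=8)
  i=8: ✗ (fails at j=9)
Positions where it holds: {} → 0.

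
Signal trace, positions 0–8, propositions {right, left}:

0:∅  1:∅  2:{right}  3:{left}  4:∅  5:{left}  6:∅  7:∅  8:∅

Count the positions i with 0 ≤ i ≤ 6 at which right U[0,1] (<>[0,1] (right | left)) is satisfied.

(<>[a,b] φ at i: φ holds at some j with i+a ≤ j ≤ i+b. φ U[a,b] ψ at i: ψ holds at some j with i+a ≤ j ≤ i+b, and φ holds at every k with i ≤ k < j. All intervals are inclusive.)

5

Evaluate at each i in [0,6]:
  i=0: ✗ (lhs fails at k=0 before rhs at j=1)
  i=1: ✓ (rhs at j=1)
  i=2: ✓ (rhs at j=2)
  i=3: ✓ (rhs at j=3)
  i=4: ✓ (rhs at j=4)
  i=5: ✓ (rhs at j=5)
  i=6: ✗ (no rhs in [6,7])
Positions where it holds: {1, 2, 3, 4, 5} → 5.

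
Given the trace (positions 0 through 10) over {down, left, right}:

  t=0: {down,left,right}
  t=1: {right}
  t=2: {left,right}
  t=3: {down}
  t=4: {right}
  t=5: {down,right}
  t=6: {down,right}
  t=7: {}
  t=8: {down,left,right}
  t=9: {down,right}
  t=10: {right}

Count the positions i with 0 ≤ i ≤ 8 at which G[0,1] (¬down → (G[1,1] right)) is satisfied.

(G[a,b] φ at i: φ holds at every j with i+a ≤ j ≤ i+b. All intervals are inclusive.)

7

Evaluate at each i in [0,8]:
  i=0: ✓ (all of [0,1])
  i=1: ✗ (fails at j=2)
  i=2: ✗ (fails at j=2)
  i=3: ✓ (all of [3,4])
  i=4: ✓ (all of [4,5])
  i=5: ✓ (all of [5,6])
  i=6: ✓ (all of [6,7])
  i=7: ✓ (all of [7,8])
  i=8: ✓ (all of [8,9])
Positions where it holds: {0, 3, 4, 5, 6, 7, 8} → 7.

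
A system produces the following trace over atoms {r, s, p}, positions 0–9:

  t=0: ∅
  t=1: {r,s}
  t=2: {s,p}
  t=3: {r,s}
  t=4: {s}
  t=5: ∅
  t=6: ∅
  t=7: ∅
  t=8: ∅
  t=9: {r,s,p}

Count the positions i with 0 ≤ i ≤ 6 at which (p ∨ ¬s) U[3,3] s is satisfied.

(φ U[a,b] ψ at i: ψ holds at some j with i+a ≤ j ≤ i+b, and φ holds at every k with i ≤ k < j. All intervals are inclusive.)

1

Evaluate at each i in [0,6]:
  i=0: ✗ (lhs fails at k=1 before rhs at j=3)
  i=1: ✗ (lhs fails at k=1 before rhs at j=4)
  i=2: ✗ (no rhs in [5,5])
  i=3: ✗ (no rhs in [6,6])
  i=4: ✗ (no rhs in [7,7])
  i=5: ✗ (no rhs in [8,8])
  i=6: ✓ (rhs at j=9; lhs holds on [6,8])
Positions where it holds: {6} → 1.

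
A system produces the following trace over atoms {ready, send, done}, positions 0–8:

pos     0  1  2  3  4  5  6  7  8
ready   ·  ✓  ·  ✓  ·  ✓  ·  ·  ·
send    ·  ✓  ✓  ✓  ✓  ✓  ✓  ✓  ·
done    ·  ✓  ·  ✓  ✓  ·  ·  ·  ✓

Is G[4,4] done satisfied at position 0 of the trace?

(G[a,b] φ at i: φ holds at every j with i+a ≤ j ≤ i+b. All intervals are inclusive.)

Holds

Check done at every j in [4,4]:
  j=4: true
All positions satisfy it → formula holds.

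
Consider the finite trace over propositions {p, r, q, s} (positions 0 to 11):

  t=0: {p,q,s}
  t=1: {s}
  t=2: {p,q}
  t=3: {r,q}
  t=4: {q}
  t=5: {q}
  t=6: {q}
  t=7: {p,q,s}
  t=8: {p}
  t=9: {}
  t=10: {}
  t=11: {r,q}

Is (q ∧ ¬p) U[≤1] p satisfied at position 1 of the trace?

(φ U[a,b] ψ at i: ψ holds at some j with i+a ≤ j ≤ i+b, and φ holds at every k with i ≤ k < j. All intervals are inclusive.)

No

Need some j in [1,2] with p, and (q ∧ ¬p) at every k in [1,j-1].
  j=1: p false.
  j=2: p holds, but (q ∧ ¬p) fails at k=1 → not this j.
No j in the window works → until fails.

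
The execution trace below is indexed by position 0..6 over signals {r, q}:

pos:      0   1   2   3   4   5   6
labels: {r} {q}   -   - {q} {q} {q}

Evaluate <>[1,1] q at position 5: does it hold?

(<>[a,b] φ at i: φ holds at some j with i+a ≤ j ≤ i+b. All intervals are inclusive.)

Check q at each j in [6,6]:
  j=6: true
Found at j=6 → formula holds.

Yes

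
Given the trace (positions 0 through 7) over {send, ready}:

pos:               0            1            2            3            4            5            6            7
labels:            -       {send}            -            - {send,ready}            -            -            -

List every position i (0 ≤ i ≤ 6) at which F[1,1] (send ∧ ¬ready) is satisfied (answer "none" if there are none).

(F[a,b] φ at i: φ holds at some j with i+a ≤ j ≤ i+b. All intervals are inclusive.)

Evaluate at each i in [0,6]:
  i=0: ✓ (witness j=1)
  i=1: ✗ (none in [2,2])
  i=2: ✗ (none in [3,3])
  i=3: ✗ (none in [4,4])
  i=4: ✗ (none in [5,5])
  i=5: ✗ (none in [6,6])
  i=6: ✗ (none in [7,7])

0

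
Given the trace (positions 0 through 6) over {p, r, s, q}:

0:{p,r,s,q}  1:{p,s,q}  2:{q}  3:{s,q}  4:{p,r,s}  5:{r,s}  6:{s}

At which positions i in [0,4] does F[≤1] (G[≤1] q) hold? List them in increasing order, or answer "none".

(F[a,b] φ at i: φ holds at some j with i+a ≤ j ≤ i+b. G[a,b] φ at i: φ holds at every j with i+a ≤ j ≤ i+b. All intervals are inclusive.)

Evaluate at each i in [0,4]:
  i=0: ✓ (witness j=0)
  i=1: ✓ (witness j=1)
  i=2: ✓ (witness j=2)
  i=3: ✗ (none in [3,4])
  i=4: ✗ (none in [4,5])

0, 1, 2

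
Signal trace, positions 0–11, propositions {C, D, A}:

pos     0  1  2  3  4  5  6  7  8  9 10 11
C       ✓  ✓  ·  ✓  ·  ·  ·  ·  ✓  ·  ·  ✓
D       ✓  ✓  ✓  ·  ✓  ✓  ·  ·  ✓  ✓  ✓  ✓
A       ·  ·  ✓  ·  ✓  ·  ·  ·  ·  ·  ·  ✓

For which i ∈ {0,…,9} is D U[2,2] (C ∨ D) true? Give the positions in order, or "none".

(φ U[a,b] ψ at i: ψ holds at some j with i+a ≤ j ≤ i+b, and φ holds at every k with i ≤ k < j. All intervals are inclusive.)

0, 1, 8, 9

Evaluate at each i in [0,9]:
  i=0: ✓ (rhs at j=2; lhs holds on [0,1])
  i=1: ✓ (rhs at j=3; lhs holds on [1,2])
  i=2: ✗ (lhs fails at k=3 before rhs at j=4)
  i=3: ✗ (lhs fails at k=3 before rhs at j=5)
  i=4: ✗ (no rhs in [6,6])
  i=5: ✗ (no rhs in [7,7])
  i=6: ✗ (lhs fails at k=6 before rhs at j=8)
  i=7: ✗ (lhs fails at k=7 before rhs at j=9)
  i=8: ✓ (rhs at j=10; lhs holds on [8,9])
  i=9: ✓ (rhs at j=11; lhs holds on [9,10])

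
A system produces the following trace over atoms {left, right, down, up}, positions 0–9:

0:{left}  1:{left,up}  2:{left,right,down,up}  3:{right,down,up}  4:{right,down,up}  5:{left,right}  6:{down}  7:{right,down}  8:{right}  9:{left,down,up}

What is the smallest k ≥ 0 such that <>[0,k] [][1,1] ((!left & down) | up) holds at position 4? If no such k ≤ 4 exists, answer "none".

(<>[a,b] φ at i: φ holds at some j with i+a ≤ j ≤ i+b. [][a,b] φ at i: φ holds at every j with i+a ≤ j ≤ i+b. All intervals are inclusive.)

1

Scan j = 4,5,… for [][1,1] ((!left & down) | up):
  j=4: fails
  j=5: holds
First hit at j=5, so smallest k = 5-4 = 1.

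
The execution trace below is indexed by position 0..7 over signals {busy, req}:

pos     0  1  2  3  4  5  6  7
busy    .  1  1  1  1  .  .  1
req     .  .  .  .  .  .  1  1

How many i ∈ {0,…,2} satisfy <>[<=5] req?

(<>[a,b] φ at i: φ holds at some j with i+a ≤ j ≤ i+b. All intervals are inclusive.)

2

Evaluate at each i in [0,2]:
  i=0: ✗ (none in [0,5])
  i=1: ✓ (witness j=6)
  i=2: ✓ (witness j=6)
Positions where it holds: {1, 2} → 2.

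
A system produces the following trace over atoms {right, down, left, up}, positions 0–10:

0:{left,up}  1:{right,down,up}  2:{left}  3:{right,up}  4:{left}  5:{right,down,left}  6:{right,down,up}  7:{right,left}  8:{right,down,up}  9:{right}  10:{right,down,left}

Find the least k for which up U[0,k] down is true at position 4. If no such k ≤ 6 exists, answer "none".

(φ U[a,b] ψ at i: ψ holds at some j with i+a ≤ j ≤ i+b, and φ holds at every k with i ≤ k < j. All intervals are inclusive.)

Need earliest j ≥ 4 with down, and up at every k in [4,j-1].
  j=4: rhs fails.
  j=5: rhs holds but lhs fails at k=4.
  j=6: rhs holds but lhs fails at k=4.
  j=7: rhs fails.
  j=8: rhs holds but lhs fails at k=4.
  j=9: rhs fails.
  j=10: rhs holds but lhs fails at k=4.
No witness within the range → none.

none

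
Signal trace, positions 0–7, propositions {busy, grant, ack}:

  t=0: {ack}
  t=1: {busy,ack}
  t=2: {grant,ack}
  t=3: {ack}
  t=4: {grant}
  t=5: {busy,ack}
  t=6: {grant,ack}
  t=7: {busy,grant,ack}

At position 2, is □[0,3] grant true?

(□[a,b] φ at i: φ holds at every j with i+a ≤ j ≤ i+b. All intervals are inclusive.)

Check grant at every j in [2,5]:
  j=2: true
  j=3: false
  j=4: true
  j=5: false
Fails at j=3 → formula fails.

No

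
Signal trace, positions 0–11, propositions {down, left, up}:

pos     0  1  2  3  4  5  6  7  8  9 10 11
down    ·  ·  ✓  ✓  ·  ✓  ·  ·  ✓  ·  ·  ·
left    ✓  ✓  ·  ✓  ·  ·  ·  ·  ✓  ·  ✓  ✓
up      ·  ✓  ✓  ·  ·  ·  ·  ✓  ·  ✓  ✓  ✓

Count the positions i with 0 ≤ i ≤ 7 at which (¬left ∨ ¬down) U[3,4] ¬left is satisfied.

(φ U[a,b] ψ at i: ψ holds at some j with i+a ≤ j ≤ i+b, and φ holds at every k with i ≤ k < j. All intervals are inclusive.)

1

Evaluate at each i in [0,7]:
  i=0: ✗ (lhs fails at k=3 before rhs at j=4)
  i=1: ✗ (lhs fails at k=3 before rhs at j=4)
  i=2: ✗ (lhs fails at k=3 before rhs at j=5)
  i=3: ✗ (lhs fails at k=3 before rhs at j=6)
  i=4: ✓ (rhs at j=7; lhs holds on [4,6])
  i=5: ✗ (lhs fails at k=8 before rhs at j=9)
  i=6: ✗ (lhs fails at k=8 before rhs at j=9)
  i=7: ✗ (no rhs in [10,11])
Positions where it holds: {4} → 1.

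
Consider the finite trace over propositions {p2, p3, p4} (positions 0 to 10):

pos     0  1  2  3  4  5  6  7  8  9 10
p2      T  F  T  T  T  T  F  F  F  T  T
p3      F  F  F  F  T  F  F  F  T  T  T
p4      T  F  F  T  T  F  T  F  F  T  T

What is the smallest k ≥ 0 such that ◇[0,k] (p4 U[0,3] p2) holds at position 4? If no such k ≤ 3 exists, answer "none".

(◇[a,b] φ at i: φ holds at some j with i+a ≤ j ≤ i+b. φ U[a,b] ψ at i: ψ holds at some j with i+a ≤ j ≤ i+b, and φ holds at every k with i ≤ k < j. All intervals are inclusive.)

0

Scan j = 4,5,… for (p4 U[0,3] p2):
  j=4: holds
First hit at j=4, so smallest k = 4-4 = 0.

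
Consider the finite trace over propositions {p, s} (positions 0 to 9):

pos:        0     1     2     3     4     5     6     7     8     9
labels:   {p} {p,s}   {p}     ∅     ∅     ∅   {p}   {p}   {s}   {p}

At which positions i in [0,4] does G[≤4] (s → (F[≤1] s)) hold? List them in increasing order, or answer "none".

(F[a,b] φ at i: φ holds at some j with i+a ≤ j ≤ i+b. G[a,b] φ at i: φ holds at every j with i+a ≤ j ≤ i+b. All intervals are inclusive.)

Evaluate at each i in [0,4]:
  i=0: ✓ (all of [0,4])
  i=1: ✓ (all of [1,5])
  i=2: ✓ (all of [2,6])
  i=3: ✓ (all of [3,7])
  i=4: ✓ (all of [4,8])

0, 1, 2, 3, 4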